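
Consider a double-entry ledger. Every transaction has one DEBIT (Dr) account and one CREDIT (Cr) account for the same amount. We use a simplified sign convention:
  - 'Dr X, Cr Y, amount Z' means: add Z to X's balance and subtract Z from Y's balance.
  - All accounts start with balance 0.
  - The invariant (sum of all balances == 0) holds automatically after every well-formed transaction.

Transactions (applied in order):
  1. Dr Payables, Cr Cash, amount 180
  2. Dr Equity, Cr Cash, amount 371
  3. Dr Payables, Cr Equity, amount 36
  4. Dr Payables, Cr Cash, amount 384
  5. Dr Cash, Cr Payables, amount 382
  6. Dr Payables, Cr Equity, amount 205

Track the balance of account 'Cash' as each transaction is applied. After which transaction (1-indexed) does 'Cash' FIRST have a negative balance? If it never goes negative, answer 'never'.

After txn 1: Cash=-180

Answer: 1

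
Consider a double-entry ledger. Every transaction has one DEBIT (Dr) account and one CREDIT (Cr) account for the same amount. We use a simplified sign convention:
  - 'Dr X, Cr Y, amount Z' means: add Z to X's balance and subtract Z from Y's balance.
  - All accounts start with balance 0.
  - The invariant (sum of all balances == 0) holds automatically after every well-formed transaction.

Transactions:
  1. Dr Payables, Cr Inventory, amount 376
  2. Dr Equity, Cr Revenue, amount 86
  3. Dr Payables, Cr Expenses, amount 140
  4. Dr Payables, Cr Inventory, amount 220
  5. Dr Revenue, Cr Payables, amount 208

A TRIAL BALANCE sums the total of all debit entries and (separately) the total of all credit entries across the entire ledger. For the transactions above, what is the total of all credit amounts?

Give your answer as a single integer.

Txn 1: credit+=376
Txn 2: credit+=86
Txn 3: credit+=140
Txn 4: credit+=220
Txn 5: credit+=208
Total credits = 1030

Answer: 1030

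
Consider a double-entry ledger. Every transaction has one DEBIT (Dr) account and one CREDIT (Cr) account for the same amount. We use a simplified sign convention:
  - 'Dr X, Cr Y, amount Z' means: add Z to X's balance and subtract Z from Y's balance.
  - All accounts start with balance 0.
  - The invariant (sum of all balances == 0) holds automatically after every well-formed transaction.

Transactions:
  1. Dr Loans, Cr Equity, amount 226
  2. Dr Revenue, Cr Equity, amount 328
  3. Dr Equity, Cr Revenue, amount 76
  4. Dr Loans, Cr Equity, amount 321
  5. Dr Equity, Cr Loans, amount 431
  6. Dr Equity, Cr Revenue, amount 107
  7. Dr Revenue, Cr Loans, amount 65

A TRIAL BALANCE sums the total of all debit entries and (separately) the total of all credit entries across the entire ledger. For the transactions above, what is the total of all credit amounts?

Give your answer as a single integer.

Answer: 1554

Derivation:
Txn 1: credit+=226
Txn 2: credit+=328
Txn 3: credit+=76
Txn 4: credit+=321
Txn 5: credit+=431
Txn 6: credit+=107
Txn 7: credit+=65
Total credits = 1554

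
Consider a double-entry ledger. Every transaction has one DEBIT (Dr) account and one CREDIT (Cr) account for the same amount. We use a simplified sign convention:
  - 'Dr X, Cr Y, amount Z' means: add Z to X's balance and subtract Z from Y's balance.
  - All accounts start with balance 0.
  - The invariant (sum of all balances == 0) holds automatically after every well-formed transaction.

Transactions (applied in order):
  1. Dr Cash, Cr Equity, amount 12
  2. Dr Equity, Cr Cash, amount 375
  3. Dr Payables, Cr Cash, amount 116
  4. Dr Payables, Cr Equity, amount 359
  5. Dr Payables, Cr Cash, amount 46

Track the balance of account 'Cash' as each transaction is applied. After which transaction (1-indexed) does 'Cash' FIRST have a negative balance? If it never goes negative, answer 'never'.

Answer: 2

Derivation:
After txn 1: Cash=12
After txn 2: Cash=-363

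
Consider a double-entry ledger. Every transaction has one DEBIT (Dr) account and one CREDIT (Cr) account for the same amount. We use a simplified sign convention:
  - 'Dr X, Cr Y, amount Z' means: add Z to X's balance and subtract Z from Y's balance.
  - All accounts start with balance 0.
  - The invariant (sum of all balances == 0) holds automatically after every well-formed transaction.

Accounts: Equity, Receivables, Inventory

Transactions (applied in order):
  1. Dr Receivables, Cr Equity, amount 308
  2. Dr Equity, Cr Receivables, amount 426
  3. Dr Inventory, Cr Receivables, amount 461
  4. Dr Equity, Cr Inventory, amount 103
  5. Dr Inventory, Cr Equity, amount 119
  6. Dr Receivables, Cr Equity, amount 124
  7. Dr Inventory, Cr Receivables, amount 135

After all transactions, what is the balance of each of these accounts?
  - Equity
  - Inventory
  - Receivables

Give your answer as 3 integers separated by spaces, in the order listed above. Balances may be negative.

After txn 1 (Dr Receivables, Cr Equity, amount 308): Equity=-308 Receivables=308
After txn 2 (Dr Equity, Cr Receivables, amount 426): Equity=118 Receivables=-118
After txn 3 (Dr Inventory, Cr Receivables, amount 461): Equity=118 Inventory=461 Receivables=-579
After txn 4 (Dr Equity, Cr Inventory, amount 103): Equity=221 Inventory=358 Receivables=-579
After txn 5 (Dr Inventory, Cr Equity, amount 119): Equity=102 Inventory=477 Receivables=-579
After txn 6 (Dr Receivables, Cr Equity, amount 124): Equity=-22 Inventory=477 Receivables=-455
After txn 7 (Dr Inventory, Cr Receivables, amount 135): Equity=-22 Inventory=612 Receivables=-590

Answer: -22 612 -590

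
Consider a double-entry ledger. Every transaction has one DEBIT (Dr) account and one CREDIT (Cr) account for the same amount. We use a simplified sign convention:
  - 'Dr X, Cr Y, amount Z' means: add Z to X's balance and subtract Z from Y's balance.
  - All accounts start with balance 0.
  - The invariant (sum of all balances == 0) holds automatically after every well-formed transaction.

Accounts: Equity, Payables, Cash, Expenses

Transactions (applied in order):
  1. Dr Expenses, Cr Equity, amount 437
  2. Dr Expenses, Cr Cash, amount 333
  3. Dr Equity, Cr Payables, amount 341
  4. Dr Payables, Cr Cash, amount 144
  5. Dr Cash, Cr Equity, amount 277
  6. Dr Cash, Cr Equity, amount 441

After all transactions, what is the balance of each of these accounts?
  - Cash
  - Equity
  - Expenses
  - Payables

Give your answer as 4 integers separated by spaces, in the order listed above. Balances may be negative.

After txn 1 (Dr Expenses, Cr Equity, amount 437): Equity=-437 Expenses=437
After txn 2 (Dr Expenses, Cr Cash, amount 333): Cash=-333 Equity=-437 Expenses=770
After txn 3 (Dr Equity, Cr Payables, amount 341): Cash=-333 Equity=-96 Expenses=770 Payables=-341
After txn 4 (Dr Payables, Cr Cash, amount 144): Cash=-477 Equity=-96 Expenses=770 Payables=-197
After txn 5 (Dr Cash, Cr Equity, amount 277): Cash=-200 Equity=-373 Expenses=770 Payables=-197
After txn 6 (Dr Cash, Cr Equity, amount 441): Cash=241 Equity=-814 Expenses=770 Payables=-197

Answer: 241 -814 770 -197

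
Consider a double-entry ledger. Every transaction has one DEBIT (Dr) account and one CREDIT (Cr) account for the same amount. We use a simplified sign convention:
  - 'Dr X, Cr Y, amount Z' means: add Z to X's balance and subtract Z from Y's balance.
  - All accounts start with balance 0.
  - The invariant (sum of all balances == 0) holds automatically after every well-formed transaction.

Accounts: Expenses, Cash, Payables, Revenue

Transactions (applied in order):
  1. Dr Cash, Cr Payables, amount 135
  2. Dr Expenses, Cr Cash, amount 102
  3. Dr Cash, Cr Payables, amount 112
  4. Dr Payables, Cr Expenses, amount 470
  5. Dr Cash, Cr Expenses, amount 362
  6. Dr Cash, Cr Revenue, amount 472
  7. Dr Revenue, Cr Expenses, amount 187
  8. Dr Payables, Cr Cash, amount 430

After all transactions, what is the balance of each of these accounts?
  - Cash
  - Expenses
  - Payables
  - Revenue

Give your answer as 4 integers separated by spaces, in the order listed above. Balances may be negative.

After txn 1 (Dr Cash, Cr Payables, amount 135): Cash=135 Payables=-135
After txn 2 (Dr Expenses, Cr Cash, amount 102): Cash=33 Expenses=102 Payables=-135
After txn 3 (Dr Cash, Cr Payables, amount 112): Cash=145 Expenses=102 Payables=-247
After txn 4 (Dr Payables, Cr Expenses, amount 470): Cash=145 Expenses=-368 Payables=223
After txn 5 (Dr Cash, Cr Expenses, amount 362): Cash=507 Expenses=-730 Payables=223
After txn 6 (Dr Cash, Cr Revenue, amount 472): Cash=979 Expenses=-730 Payables=223 Revenue=-472
After txn 7 (Dr Revenue, Cr Expenses, amount 187): Cash=979 Expenses=-917 Payables=223 Revenue=-285
After txn 8 (Dr Payables, Cr Cash, amount 430): Cash=549 Expenses=-917 Payables=653 Revenue=-285

Answer: 549 -917 653 -285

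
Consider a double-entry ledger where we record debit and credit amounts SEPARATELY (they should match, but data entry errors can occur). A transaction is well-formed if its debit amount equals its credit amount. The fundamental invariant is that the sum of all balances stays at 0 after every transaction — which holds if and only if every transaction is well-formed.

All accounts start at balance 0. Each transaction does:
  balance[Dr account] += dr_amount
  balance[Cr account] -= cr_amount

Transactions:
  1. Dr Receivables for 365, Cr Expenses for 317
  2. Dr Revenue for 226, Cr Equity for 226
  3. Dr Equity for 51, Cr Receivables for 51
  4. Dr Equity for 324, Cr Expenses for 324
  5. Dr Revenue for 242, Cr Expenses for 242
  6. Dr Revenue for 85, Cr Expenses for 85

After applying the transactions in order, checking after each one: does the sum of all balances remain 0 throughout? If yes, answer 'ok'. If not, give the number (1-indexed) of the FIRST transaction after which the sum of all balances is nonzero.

Answer: 1

Derivation:
After txn 1: dr=365 cr=317 sum_balances=48
After txn 2: dr=226 cr=226 sum_balances=48
After txn 3: dr=51 cr=51 sum_balances=48
After txn 4: dr=324 cr=324 sum_balances=48
After txn 5: dr=242 cr=242 sum_balances=48
After txn 6: dr=85 cr=85 sum_balances=48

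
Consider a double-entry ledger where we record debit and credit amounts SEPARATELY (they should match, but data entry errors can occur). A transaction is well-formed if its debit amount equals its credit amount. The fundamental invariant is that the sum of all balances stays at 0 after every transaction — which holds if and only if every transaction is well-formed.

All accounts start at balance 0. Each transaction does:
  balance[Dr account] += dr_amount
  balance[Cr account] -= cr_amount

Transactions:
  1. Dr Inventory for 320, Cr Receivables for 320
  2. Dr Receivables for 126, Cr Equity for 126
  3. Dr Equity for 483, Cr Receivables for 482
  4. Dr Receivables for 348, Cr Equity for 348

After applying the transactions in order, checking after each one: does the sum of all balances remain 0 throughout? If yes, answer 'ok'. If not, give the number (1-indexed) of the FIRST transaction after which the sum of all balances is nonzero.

Answer: 3

Derivation:
After txn 1: dr=320 cr=320 sum_balances=0
After txn 2: dr=126 cr=126 sum_balances=0
After txn 3: dr=483 cr=482 sum_balances=1
After txn 4: dr=348 cr=348 sum_balances=1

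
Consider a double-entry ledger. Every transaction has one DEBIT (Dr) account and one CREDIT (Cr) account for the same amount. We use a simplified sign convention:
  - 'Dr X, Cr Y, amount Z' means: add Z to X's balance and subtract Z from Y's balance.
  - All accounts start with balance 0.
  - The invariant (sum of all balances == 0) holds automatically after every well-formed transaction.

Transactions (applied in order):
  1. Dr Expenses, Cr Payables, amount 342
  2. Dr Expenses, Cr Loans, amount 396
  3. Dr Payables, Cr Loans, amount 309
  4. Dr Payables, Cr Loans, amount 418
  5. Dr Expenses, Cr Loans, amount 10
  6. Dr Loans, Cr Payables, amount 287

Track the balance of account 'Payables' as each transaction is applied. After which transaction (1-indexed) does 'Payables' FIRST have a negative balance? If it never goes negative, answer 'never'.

After txn 1: Payables=-342

Answer: 1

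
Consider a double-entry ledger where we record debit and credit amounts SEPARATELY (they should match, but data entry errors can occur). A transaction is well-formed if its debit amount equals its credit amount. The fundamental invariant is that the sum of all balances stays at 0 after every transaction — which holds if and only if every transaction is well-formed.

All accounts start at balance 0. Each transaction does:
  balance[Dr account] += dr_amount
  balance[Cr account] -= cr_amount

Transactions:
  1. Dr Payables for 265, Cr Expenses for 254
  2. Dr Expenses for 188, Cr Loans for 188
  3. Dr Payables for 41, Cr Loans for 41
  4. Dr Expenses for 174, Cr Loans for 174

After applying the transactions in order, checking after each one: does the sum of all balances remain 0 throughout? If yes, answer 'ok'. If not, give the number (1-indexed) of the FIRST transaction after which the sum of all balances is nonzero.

After txn 1: dr=265 cr=254 sum_balances=11
After txn 2: dr=188 cr=188 sum_balances=11
After txn 3: dr=41 cr=41 sum_balances=11
After txn 4: dr=174 cr=174 sum_balances=11

Answer: 1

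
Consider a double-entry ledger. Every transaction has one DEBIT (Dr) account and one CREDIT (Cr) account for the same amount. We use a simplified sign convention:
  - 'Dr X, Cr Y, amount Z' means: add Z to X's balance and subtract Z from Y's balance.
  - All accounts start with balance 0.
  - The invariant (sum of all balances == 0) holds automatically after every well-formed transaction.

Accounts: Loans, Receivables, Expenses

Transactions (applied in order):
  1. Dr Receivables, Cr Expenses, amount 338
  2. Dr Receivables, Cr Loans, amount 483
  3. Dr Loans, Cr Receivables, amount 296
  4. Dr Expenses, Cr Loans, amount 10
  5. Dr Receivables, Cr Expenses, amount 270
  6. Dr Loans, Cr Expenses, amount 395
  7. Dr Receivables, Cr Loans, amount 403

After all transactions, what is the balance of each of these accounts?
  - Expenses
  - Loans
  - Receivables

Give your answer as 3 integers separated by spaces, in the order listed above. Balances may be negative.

After txn 1 (Dr Receivables, Cr Expenses, amount 338): Expenses=-338 Receivables=338
After txn 2 (Dr Receivables, Cr Loans, amount 483): Expenses=-338 Loans=-483 Receivables=821
After txn 3 (Dr Loans, Cr Receivables, amount 296): Expenses=-338 Loans=-187 Receivables=525
After txn 4 (Dr Expenses, Cr Loans, amount 10): Expenses=-328 Loans=-197 Receivables=525
After txn 5 (Dr Receivables, Cr Expenses, amount 270): Expenses=-598 Loans=-197 Receivables=795
After txn 6 (Dr Loans, Cr Expenses, amount 395): Expenses=-993 Loans=198 Receivables=795
After txn 7 (Dr Receivables, Cr Loans, amount 403): Expenses=-993 Loans=-205 Receivables=1198

Answer: -993 -205 1198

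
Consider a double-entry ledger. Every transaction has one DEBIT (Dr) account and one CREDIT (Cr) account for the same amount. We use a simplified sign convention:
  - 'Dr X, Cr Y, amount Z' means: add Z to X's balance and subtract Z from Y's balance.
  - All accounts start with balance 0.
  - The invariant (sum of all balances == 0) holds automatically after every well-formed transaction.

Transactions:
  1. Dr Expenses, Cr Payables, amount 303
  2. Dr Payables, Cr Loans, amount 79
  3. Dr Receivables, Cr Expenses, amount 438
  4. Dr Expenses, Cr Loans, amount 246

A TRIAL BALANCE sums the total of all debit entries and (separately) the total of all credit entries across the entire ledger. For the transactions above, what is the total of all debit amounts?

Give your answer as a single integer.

Txn 1: debit+=303
Txn 2: debit+=79
Txn 3: debit+=438
Txn 4: debit+=246
Total debits = 1066

Answer: 1066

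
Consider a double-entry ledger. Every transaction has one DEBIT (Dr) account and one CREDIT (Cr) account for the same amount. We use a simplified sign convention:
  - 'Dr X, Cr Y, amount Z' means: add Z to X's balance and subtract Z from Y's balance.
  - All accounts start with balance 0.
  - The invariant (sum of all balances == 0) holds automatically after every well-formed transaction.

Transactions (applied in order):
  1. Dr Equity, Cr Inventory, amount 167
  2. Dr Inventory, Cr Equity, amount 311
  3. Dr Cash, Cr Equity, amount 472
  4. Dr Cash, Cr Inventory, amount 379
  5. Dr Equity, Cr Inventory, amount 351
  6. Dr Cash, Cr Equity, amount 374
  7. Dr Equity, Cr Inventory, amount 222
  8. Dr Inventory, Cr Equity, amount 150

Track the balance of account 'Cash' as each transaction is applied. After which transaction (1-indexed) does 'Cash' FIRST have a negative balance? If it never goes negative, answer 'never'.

After txn 1: Cash=0
After txn 2: Cash=0
After txn 3: Cash=472
After txn 4: Cash=851
After txn 5: Cash=851
After txn 6: Cash=1225
After txn 7: Cash=1225
After txn 8: Cash=1225

Answer: never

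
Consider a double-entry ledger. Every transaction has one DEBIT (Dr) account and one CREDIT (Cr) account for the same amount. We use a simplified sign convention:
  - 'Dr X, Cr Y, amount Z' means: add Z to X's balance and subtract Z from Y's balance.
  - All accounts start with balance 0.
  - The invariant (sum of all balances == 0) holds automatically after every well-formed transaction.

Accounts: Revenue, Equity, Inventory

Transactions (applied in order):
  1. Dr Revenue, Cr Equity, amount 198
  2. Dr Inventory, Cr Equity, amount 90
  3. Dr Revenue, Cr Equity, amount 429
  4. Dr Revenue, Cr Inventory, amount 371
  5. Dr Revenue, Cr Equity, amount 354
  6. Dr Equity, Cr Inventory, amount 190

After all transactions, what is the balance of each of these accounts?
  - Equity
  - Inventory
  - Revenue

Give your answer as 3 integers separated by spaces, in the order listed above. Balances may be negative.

Answer: -881 -471 1352

Derivation:
After txn 1 (Dr Revenue, Cr Equity, amount 198): Equity=-198 Revenue=198
After txn 2 (Dr Inventory, Cr Equity, amount 90): Equity=-288 Inventory=90 Revenue=198
After txn 3 (Dr Revenue, Cr Equity, amount 429): Equity=-717 Inventory=90 Revenue=627
After txn 4 (Dr Revenue, Cr Inventory, amount 371): Equity=-717 Inventory=-281 Revenue=998
After txn 5 (Dr Revenue, Cr Equity, amount 354): Equity=-1071 Inventory=-281 Revenue=1352
After txn 6 (Dr Equity, Cr Inventory, amount 190): Equity=-881 Inventory=-471 Revenue=1352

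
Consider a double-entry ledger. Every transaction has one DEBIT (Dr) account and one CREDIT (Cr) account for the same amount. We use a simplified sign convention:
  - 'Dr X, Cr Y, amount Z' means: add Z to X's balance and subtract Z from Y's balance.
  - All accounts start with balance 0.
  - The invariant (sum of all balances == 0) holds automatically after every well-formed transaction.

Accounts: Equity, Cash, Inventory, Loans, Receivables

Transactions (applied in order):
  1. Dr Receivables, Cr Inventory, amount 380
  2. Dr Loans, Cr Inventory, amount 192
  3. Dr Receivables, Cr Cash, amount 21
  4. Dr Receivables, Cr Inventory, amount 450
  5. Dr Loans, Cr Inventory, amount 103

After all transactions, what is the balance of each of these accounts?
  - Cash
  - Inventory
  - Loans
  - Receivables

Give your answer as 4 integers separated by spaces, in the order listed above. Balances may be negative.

Answer: -21 -1125 295 851

Derivation:
After txn 1 (Dr Receivables, Cr Inventory, amount 380): Inventory=-380 Receivables=380
After txn 2 (Dr Loans, Cr Inventory, amount 192): Inventory=-572 Loans=192 Receivables=380
After txn 3 (Dr Receivables, Cr Cash, amount 21): Cash=-21 Inventory=-572 Loans=192 Receivables=401
After txn 4 (Dr Receivables, Cr Inventory, amount 450): Cash=-21 Inventory=-1022 Loans=192 Receivables=851
After txn 5 (Dr Loans, Cr Inventory, amount 103): Cash=-21 Inventory=-1125 Loans=295 Receivables=851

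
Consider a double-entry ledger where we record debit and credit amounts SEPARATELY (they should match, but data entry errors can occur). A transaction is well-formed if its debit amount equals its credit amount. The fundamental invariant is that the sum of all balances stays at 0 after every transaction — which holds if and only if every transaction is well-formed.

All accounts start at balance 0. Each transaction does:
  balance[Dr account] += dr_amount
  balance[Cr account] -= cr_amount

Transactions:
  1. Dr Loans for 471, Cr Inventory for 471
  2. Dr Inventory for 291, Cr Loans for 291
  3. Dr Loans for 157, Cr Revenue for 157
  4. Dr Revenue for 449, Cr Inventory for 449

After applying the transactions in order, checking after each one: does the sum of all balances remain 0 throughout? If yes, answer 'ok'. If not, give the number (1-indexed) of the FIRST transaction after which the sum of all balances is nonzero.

Answer: ok

Derivation:
After txn 1: dr=471 cr=471 sum_balances=0
After txn 2: dr=291 cr=291 sum_balances=0
After txn 3: dr=157 cr=157 sum_balances=0
After txn 4: dr=449 cr=449 sum_balances=0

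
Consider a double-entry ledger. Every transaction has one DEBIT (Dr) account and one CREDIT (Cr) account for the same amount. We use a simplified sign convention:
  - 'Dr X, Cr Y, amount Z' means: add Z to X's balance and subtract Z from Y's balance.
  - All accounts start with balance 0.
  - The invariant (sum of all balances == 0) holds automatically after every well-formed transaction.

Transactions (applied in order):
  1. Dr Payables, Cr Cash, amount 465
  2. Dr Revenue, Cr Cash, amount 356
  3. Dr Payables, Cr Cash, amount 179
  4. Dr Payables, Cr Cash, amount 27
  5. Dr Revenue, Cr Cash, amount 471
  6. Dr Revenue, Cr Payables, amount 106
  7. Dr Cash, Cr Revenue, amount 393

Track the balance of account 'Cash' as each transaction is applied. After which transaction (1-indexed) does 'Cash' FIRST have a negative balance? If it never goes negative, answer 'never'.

Answer: 1

Derivation:
After txn 1: Cash=-465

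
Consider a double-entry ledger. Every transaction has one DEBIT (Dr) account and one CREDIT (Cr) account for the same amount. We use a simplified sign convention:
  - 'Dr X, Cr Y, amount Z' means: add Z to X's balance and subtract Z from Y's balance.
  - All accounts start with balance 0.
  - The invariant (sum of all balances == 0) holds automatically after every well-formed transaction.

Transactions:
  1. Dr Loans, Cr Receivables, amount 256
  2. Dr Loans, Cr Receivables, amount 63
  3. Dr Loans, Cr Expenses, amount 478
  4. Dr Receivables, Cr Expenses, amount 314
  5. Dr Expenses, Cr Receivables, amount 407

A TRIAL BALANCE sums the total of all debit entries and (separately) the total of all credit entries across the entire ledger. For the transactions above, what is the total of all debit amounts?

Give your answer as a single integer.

Txn 1: debit+=256
Txn 2: debit+=63
Txn 3: debit+=478
Txn 4: debit+=314
Txn 5: debit+=407
Total debits = 1518

Answer: 1518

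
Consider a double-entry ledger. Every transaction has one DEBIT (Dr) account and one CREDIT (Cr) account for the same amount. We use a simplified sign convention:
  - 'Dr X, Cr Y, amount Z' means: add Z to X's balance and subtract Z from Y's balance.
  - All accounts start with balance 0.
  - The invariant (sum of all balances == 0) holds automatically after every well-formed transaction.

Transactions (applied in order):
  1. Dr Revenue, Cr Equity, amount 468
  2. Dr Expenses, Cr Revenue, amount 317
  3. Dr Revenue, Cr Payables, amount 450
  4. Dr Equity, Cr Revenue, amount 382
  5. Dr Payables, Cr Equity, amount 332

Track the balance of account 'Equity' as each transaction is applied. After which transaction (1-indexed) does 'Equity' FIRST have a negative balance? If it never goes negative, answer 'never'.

After txn 1: Equity=-468

Answer: 1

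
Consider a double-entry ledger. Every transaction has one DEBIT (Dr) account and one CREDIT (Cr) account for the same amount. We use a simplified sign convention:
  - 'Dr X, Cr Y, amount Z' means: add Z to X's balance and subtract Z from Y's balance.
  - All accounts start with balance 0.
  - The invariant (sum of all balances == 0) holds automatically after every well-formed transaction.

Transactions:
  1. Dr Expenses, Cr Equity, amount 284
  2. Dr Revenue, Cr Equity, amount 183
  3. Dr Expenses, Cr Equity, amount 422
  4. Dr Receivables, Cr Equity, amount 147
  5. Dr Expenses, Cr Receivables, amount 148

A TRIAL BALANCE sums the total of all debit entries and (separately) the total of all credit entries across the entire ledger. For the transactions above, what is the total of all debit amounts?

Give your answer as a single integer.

Answer: 1184

Derivation:
Txn 1: debit+=284
Txn 2: debit+=183
Txn 3: debit+=422
Txn 4: debit+=147
Txn 5: debit+=148
Total debits = 1184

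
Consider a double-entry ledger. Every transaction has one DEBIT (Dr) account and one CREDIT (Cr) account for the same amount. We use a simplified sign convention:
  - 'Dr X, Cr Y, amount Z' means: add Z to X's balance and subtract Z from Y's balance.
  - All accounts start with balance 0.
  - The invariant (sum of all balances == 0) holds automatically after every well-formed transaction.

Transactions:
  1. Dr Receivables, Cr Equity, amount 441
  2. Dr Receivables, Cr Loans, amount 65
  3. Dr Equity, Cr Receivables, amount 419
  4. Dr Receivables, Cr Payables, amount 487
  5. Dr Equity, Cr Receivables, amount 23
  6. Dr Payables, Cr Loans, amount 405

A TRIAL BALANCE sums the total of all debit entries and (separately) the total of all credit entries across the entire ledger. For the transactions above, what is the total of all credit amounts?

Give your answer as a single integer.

Txn 1: credit+=441
Txn 2: credit+=65
Txn 3: credit+=419
Txn 4: credit+=487
Txn 5: credit+=23
Txn 6: credit+=405
Total credits = 1840

Answer: 1840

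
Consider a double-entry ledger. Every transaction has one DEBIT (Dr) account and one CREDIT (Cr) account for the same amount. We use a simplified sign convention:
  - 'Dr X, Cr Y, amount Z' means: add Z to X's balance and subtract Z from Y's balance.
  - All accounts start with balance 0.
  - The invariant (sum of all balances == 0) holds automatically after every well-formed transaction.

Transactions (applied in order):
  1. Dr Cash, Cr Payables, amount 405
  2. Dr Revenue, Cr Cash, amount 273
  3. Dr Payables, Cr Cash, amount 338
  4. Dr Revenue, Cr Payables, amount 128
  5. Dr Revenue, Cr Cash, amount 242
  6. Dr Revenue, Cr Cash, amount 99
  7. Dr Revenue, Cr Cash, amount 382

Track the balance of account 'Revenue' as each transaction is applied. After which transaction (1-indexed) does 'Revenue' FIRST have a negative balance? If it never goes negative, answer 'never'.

Answer: never

Derivation:
After txn 1: Revenue=0
After txn 2: Revenue=273
After txn 3: Revenue=273
After txn 4: Revenue=401
After txn 5: Revenue=643
After txn 6: Revenue=742
After txn 7: Revenue=1124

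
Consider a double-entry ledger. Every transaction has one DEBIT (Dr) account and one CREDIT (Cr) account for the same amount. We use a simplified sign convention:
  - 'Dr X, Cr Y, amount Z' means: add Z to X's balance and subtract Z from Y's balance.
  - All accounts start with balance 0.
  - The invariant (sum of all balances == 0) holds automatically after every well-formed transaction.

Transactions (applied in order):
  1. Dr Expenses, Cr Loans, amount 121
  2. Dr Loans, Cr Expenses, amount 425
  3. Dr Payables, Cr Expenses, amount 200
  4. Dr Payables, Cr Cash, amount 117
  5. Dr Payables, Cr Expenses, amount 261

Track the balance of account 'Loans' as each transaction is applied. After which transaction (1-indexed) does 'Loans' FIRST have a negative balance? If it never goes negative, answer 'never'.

After txn 1: Loans=-121

Answer: 1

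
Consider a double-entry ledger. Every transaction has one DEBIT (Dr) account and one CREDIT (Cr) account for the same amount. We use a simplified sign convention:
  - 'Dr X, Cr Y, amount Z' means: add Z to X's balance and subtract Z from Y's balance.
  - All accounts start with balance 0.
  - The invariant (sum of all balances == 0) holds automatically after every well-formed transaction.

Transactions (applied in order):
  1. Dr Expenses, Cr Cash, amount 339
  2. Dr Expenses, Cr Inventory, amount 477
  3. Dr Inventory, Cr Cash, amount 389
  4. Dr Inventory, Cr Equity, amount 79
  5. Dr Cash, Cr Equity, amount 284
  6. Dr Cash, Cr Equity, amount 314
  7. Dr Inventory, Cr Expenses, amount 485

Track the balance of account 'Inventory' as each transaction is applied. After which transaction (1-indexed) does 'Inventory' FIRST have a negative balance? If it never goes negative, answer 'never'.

After txn 1: Inventory=0
After txn 2: Inventory=-477

Answer: 2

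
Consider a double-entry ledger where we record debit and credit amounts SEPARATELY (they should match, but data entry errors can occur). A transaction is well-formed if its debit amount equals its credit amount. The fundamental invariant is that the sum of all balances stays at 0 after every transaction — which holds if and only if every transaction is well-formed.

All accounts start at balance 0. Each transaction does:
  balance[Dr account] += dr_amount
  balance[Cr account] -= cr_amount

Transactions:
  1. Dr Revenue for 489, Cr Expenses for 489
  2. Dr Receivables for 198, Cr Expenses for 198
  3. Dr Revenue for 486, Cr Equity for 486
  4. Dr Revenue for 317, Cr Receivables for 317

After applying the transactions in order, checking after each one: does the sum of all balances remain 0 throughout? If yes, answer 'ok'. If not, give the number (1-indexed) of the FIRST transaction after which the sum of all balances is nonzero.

After txn 1: dr=489 cr=489 sum_balances=0
After txn 2: dr=198 cr=198 sum_balances=0
After txn 3: dr=486 cr=486 sum_balances=0
After txn 4: dr=317 cr=317 sum_balances=0

Answer: ok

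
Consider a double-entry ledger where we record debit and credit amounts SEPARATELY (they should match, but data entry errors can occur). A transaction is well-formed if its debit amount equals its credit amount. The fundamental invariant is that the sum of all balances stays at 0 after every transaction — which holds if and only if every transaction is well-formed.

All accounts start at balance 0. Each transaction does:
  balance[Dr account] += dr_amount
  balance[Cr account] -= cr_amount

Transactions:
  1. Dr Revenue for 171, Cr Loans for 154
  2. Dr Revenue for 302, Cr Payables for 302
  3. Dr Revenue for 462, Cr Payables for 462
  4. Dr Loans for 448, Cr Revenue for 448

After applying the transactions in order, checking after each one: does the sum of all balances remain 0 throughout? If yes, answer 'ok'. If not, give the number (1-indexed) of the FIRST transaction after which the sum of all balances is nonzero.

Answer: 1

Derivation:
After txn 1: dr=171 cr=154 sum_balances=17
After txn 2: dr=302 cr=302 sum_balances=17
After txn 3: dr=462 cr=462 sum_balances=17
After txn 4: dr=448 cr=448 sum_balances=17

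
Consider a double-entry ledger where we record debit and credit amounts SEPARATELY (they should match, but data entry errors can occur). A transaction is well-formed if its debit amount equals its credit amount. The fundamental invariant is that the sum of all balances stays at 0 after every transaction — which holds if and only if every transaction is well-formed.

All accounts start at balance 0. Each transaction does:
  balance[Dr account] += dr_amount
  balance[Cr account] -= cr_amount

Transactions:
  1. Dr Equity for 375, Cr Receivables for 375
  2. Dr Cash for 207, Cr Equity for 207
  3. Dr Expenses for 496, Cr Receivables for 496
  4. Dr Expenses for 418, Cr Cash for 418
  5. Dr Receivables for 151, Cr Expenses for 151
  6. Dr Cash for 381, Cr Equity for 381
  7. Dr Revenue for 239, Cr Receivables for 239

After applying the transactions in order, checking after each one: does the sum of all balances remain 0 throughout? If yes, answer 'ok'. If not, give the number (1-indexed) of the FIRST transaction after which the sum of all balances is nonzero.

Answer: ok

Derivation:
After txn 1: dr=375 cr=375 sum_balances=0
After txn 2: dr=207 cr=207 sum_balances=0
After txn 3: dr=496 cr=496 sum_balances=0
After txn 4: dr=418 cr=418 sum_balances=0
After txn 5: dr=151 cr=151 sum_balances=0
After txn 6: dr=381 cr=381 sum_balances=0
After txn 7: dr=239 cr=239 sum_balances=0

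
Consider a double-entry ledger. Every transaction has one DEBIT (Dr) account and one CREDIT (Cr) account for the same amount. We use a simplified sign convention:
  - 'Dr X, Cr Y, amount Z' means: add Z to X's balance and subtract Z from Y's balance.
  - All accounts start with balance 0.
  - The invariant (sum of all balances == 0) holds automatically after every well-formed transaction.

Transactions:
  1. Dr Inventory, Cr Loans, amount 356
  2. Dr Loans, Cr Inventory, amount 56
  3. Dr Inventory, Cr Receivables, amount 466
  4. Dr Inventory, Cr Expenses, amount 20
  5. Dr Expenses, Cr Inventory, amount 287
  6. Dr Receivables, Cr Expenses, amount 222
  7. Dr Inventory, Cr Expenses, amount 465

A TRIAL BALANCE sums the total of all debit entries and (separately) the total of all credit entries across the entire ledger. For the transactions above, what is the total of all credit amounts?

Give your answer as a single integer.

Txn 1: credit+=356
Txn 2: credit+=56
Txn 3: credit+=466
Txn 4: credit+=20
Txn 5: credit+=287
Txn 6: credit+=222
Txn 7: credit+=465
Total credits = 1872

Answer: 1872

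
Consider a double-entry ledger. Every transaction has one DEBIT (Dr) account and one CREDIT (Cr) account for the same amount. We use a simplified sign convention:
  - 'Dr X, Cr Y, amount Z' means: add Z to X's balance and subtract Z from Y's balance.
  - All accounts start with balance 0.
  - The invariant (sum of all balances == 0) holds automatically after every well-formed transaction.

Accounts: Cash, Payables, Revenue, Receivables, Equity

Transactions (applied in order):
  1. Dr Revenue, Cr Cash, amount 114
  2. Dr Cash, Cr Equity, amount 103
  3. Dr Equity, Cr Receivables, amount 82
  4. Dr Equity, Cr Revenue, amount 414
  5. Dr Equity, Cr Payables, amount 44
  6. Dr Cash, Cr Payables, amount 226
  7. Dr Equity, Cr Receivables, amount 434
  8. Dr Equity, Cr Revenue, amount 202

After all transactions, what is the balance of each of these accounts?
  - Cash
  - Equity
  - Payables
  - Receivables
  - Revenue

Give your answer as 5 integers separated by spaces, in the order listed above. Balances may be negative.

Answer: 215 1073 -270 -516 -502

Derivation:
After txn 1 (Dr Revenue, Cr Cash, amount 114): Cash=-114 Revenue=114
After txn 2 (Dr Cash, Cr Equity, amount 103): Cash=-11 Equity=-103 Revenue=114
After txn 3 (Dr Equity, Cr Receivables, amount 82): Cash=-11 Equity=-21 Receivables=-82 Revenue=114
After txn 4 (Dr Equity, Cr Revenue, amount 414): Cash=-11 Equity=393 Receivables=-82 Revenue=-300
After txn 5 (Dr Equity, Cr Payables, amount 44): Cash=-11 Equity=437 Payables=-44 Receivables=-82 Revenue=-300
After txn 6 (Dr Cash, Cr Payables, amount 226): Cash=215 Equity=437 Payables=-270 Receivables=-82 Revenue=-300
After txn 7 (Dr Equity, Cr Receivables, amount 434): Cash=215 Equity=871 Payables=-270 Receivables=-516 Revenue=-300
After txn 8 (Dr Equity, Cr Revenue, amount 202): Cash=215 Equity=1073 Payables=-270 Receivables=-516 Revenue=-502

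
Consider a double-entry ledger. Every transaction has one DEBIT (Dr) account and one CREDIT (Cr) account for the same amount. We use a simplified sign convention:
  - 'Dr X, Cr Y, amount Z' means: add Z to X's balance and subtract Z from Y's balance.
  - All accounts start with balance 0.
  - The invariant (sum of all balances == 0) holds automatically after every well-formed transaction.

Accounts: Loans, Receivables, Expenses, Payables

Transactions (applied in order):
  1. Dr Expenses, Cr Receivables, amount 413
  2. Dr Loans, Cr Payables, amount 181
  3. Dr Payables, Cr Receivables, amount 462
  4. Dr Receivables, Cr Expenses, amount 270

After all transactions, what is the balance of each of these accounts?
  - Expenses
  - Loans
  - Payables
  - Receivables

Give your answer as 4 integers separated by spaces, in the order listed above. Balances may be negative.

After txn 1 (Dr Expenses, Cr Receivables, amount 413): Expenses=413 Receivables=-413
After txn 2 (Dr Loans, Cr Payables, amount 181): Expenses=413 Loans=181 Payables=-181 Receivables=-413
After txn 3 (Dr Payables, Cr Receivables, amount 462): Expenses=413 Loans=181 Payables=281 Receivables=-875
After txn 4 (Dr Receivables, Cr Expenses, amount 270): Expenses=143 Loans=181 Payables=281 Receivables=-605

Answer: 143 181 281 -605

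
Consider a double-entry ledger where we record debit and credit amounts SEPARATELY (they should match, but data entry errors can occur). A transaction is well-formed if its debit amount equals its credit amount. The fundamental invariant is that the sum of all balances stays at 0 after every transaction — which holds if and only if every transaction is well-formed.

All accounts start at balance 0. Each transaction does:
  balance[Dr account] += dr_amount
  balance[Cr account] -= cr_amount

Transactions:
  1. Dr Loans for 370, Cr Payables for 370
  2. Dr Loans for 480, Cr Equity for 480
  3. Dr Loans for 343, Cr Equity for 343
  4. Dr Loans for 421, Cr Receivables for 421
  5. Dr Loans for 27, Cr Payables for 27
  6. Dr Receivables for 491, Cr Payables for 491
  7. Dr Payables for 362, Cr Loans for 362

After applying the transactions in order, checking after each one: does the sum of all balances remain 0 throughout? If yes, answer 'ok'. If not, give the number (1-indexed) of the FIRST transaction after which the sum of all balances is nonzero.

After txn 1: dr=370 cr=370 sum_balances=0
After txn 2: dr=480 cr=480 sum_balances=0
After txn 3: dr=343 cr=343 sum_balances=0
After txn 4: dr=421 cr=421 sum_balances=0
After txn 5: dr=27 cr=27 sum_balances=0
After txn 6: dr=491 cr=491 sum_balances=0
After txn 7: dr=362 cr=362 sum_balances=0

Answer: ok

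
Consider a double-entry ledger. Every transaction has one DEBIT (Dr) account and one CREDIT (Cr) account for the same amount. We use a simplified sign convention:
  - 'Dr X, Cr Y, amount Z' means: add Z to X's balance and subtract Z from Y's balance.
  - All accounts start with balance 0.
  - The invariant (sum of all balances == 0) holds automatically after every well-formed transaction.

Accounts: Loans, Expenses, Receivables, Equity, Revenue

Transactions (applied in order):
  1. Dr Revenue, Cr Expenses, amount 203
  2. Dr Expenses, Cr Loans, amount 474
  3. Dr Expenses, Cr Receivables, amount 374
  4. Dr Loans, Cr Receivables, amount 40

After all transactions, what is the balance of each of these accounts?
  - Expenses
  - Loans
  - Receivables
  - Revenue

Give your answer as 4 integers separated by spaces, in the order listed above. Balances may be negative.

After txn 1 (Dr Revenue, Cr Expenses, amount 203): Expenses=-203 Revenue=203
After txn 2 (Dr Expenses, Cr Loans, amount 474): Expenses=271 Loans=-474 Revenue=203
After txn 3 (Dr Expenses, Cr Receivables, amount 374): Expenses=645 Loans=-474 Receivables=-374 Revenue=203
After txn 4 (Dr Loans, Cr Receivables, amount 40): Expenses=645 Loans=-434 Receivables=-414 Revenue=203

Answer: 645 -434 -414 203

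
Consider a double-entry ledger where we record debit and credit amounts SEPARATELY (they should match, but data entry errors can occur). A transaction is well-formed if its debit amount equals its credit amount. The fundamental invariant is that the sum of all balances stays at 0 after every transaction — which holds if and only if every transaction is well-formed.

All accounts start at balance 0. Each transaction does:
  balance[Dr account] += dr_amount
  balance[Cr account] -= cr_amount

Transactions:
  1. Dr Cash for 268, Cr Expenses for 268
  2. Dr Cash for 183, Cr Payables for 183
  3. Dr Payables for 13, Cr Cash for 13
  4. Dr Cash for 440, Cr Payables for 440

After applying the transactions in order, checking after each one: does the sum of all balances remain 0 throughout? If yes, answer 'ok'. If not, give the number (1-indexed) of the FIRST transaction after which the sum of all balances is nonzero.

Answer: ok

Derivation:
After txn 1: dr=268 cr=268 sum_balances=0
After txn 2: dr=183 cr=183 sum_balances=0
After txn 3: dr=13 cr=13 sum_balances=0
After txn 4: dr=440 cr=440 sum_balances=0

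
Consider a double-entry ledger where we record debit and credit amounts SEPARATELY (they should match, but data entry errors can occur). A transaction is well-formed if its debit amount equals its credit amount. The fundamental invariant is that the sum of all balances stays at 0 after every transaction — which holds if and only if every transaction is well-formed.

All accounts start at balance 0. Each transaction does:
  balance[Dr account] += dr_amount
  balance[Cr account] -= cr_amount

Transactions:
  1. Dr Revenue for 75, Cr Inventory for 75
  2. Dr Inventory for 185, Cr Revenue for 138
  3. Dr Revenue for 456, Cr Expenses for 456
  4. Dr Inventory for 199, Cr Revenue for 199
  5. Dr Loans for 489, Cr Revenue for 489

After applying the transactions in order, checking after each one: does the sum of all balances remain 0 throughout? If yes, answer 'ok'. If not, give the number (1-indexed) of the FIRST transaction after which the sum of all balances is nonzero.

After txn 1: dr=75 cr=75 sum_balances=0
After txn 2: dr=185 cr=138 sum_balances=47
After txn 3: dr=456 cr=456 sum_balances=47
After txn 4: dr=199 cr=199 sum_balances=47
After txn 5: dr=489 cr=489 sum_balances=47

Answer: 2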